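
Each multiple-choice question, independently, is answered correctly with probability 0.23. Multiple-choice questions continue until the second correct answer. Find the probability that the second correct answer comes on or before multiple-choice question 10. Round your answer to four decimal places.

Finishing within 10 multiple-choice questions ⇔ at least 2 successes in the first 10. With X ~ Binomial(10, 0.23), P(Y ≤ 10) = 1 − P(X ≤ 1).
  k=0: C(10,0)·0.23^0·0.77^10 = 0.073267
  k=1: C(10,1)·0.23^1·0.77^9 = 0.218849
1 − 0.292116 = 0.707884

0.7079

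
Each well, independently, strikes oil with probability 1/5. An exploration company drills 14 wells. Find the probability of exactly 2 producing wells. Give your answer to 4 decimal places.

X ~ Binomial(n=14, p=0.20).
P(X=2) = C(14,2) · p^2 · (1−p)^12
= 91 · 0.04 · 0.068719 = 0.250139

0.2501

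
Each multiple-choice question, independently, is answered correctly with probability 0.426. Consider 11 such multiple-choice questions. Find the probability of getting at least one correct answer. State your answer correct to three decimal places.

0.998

P(at least one) = 1 − P(none) = 1 − (1 − 0.426)^11
= 1 − 0.00223 = 0.99777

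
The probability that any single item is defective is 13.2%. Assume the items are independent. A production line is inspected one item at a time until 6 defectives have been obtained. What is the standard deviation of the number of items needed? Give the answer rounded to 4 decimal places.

Y = total items until the sixth success; negative binomial with r=6, p=0.132.
SD(Y) = √[r(1−p)/p²] = √(298.898072) = 17.288669

17.2887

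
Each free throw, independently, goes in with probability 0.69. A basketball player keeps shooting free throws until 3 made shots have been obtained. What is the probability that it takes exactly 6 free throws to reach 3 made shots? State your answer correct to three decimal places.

Y = trial on which the third success occurs; negative binomial, r=3, p=0.69.
P(Y=6) = C(5,2) · p^3 · (1−p)^3
= 10 · 0.32851 · 0.029791 = 0.09787

0.098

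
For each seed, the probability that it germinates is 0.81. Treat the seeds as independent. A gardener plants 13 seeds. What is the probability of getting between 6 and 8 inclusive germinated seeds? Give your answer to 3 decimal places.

X ~ Binomial(13, 0.81); P(6 ≤ X ≤ 8) = Σ C(13,k) p^k (1−p)^(13−k) over k:
  k=6: C(13,6)·0.81^6·0.19^7 = 0.00433
  k=7: C(13,7)·0.81^7·0.19^6 = 0.01847
  k=8: C(13,8)·0.81^8·0.19^5 = 0.05905
Total = 0.08185

0.082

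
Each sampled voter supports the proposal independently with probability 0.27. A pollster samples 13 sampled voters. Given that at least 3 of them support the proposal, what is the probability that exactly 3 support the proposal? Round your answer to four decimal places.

X ~ Binomial(13, 0.27). Want P(X=3 | X≥3) = P(X=3) / P(X≥3).
P(X=3) = C(13,3)·0.27^3·0.73^10 = 0.241928
P(X≥3) = 1 − 0.016718 − 0.080386 − 0.178391 = 0.724504
Ratio = 0.241928 / 0.724504 = 0.333922

0.3339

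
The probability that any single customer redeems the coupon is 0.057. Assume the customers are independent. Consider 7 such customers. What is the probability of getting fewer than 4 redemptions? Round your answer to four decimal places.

0.9997

X ~ Binomial(7, 0.057); P(X ≤ 3) = Σ C(7,k) p^k (1−p)^(7−k) over k:
  k=0: C(7,0)·0.057^0·0.943^7 = 0.663104
  k=1: C(7,1)·0.057^1·0.943^6 = 0.280571
  k=2: C(7,2)·0.057^2·0.943^5 = 0.050878
  k=3: C(7,3)·0.057^3·0.943^4 = 0.005126
Total = 0.999679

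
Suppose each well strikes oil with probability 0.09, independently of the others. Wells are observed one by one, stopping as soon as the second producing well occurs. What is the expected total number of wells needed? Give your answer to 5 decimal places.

Y = total wells until the second success; negative binomial with r=2, p=0.09.
E[Y] = r / p = 2 / 0.09 = 22.2222222

22.22222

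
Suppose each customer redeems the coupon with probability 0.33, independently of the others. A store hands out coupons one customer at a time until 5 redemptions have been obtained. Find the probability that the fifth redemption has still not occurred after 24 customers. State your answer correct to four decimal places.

0.0634

Needing more than 24 customers ⇔ fewer than 5 successes in the first 24. With X ~ Binomial(24, 0.33), P(Y > 24) = P(X ≤ 4).
  k=0: C(24,0)·0.33^0·0.67^24 = 0.000067
  k=1: C(24,1)·0.33^1·0.67^23 = 0.000791
  k=2: C(24,2)·0.33^2·0.67^22 = 0.004483
  k=3: C(24,3)·0.33^3·0.67^21 = 0.016193
  k=4: C(24,4)·0.33^4·0.67^20 = 0.041872
P(X ≤ 4) = 0.063406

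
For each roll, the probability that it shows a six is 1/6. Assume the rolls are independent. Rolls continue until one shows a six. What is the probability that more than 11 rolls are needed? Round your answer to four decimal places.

Y = number of rolls to the first success; geometric, p = 0.166667.
P(Y > 11) = P(first 11 all fail) = (1−p)^11 = 0.134588

0.1346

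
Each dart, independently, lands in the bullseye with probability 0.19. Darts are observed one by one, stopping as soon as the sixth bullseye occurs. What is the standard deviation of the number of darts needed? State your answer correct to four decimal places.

Y = total darts until the sixth success; negative binomial with r=6, p=0.19.
SD(Y) = √[r(1−p)/p²] = √(134.626039) = 11.602846

11.6028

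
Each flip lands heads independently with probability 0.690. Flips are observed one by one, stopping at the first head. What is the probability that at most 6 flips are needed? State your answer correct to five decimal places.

0.99911

Y = number of flips to the first success; geometric, p = 0.69.
P(Y ≤ 6) = 1 − (1−p)^6 = 1 − 0.0008875 = 0.9991125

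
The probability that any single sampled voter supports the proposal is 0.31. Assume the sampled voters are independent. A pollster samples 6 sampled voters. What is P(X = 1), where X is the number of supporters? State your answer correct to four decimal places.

X ~ Binomial(n=6, p=0.31).
P(X=1) = C(6,1) · p^1 · (1−p)^5
= 6 · 0.31 · 0.1564 = 0.290910

0.2909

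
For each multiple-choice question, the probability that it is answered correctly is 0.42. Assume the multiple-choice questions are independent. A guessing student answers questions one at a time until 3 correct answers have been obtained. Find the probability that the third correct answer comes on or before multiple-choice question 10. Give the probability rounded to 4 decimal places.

Finishing within 10 multiple-choice questions ⇔ at least 3 successes in the first 10. With X ~ Binomial(10, 0.42), P(Y ≤ 10) = 1 − P(X ≤ 2).
  k=0: C(10,0)·0.42^0·0.58^10 = 0.004308
  k=1: C(10,1)·0.42^1·0.58^9 = 0.031196
  k=2: C(10,2)·0.42^2·0.58^8 = 0.101656
1 − 0.137161 = 0.862839

0.8628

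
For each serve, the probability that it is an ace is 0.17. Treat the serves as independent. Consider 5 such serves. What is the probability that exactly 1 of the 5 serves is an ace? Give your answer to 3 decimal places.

X ~ Binomial(n=5, p=0.17).
P(X=1) = C(5,1) · p^1 · (1−p)^4
= 5 · 0.17 · 0.47458 = 0.40340

0.403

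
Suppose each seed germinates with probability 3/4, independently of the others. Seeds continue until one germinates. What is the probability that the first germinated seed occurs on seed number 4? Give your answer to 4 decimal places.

0.0117

Geometric (trials to first success), p = 0.75.
P(Y = 4) = (1−p)^3 · p = 0.015625 · 0.75 = 0.011719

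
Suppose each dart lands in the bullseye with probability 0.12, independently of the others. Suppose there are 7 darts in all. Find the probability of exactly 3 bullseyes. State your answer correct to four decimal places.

0.0363

X ~ Binomial(n=7, p=0.12).
P(X=3) = C(7,3) · p^3 · (1−p)^4
= 35 · 0.001728 · 0.5997 = 0.036270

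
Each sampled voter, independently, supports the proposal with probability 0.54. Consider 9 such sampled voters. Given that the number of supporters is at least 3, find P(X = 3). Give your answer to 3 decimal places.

0.133

X ~ Binomial(9, 0.54). Want P(X=3 | X≥3) = P(X=3) / P(X≥3).
P(X=3) = C(9,3)·0.54^3·0.46^6 = 0.12532
P(X≥3) = 1 − 0.00092 − 0.00974 − 0.04575 = 0.94358
Ratio = 0.12532 / 0.94358 = 0.13281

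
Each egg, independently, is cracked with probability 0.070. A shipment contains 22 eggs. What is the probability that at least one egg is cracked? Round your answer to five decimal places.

P(at least one) = 1 − P(none) = 1 − (1 − 0.07)^22
= 1 − 0.2025932 = 0.7974068

0.79741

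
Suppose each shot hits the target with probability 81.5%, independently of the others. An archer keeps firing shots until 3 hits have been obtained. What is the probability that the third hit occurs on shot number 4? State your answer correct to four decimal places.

0.3004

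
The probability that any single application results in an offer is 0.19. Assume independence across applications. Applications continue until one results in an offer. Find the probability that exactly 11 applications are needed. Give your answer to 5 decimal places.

0.02310

Geometric (trials to first success), p = 0.19.
P(Y = 11) = (1−p)^10 · p = 0.12158 · 0.19 = 0.0230996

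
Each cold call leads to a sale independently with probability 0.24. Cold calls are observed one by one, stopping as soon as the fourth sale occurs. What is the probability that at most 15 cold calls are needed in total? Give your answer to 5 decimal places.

Finishing within 15 cold calls ⇔ at least 4 successes in the first 15. With X ~ Binomial(15, 0.24), P(Y ≤ 15) = 1 − P(X ≤ 3).
  k=0: C(15,0)·0.24^0·0.76^15 = 0.0163006
  k=1: C(15,1)·0.24^1·0.76^14 = 0.0772134
  k=2: C(15,2)·0.24^2·0.76^13 = 0.1706823
  k=3: C(15,3)·0.24^3·0.76^12 = 0.2335653
1 − 0.4977616 = 0.5022384

0.50224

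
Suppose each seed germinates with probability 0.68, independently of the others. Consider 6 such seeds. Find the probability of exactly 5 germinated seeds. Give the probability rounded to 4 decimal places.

0.2792

X ~ Binomial(n=6, p=0.68).
P(X=5) = C(6,5) · p^5 · (1−p)^1
= 6 · 0.14539 · 0.32 = 0.279155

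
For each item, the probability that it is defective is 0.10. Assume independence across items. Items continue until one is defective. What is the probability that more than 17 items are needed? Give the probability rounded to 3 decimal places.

Y = number of items to the first success; geometric, p = 0.10.
P(Y > 17) = P(first 17 all fail) = (1−p)^17 = 0.16677

0.167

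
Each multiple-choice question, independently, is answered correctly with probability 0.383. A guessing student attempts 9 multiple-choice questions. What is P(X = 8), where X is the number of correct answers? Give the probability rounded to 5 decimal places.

0.00257

X ~ Binomial(n=9, p=0.383).
P(X=8) = C(9,8) · p^8 · (1−p)^1
= 9 · 0.00046301 · 0.617 = 0.0025711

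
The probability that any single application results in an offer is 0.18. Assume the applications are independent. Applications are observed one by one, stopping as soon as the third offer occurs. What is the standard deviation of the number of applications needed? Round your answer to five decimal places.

8.71355

Y = total applications until the third success; negative binomial with r=3, p=0.18.
SD(Y) = √[r(1−p)/p²] = √(75.9259259) = 8.7135484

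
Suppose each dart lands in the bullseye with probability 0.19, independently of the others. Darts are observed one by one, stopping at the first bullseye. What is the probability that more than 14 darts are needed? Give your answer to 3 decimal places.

0.052

Y = number of darts to the first success; geometric, p = 0.19.
P(Y > 14) = P(first 14 all fail) = (1−p)^14 = 0.05233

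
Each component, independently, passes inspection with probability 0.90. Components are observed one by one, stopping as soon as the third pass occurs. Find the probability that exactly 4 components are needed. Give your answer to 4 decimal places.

Y = trial on which the third success occurs; negative binomial, r=3, p=0.90.
P(Y=4) = C(3,2) · p^3 · (1−p)^1
= 3 · 0.729 · 0.1 = 0.218700

0.2187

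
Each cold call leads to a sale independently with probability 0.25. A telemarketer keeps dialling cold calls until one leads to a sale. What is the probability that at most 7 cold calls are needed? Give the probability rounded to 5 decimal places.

0.86652

Y = number of cold calls to the first success; geometric, p = 0.25.
P(Y ≤ 7) = 1 − (1−p)^7 = 1 − 0.1334839 = 0.8665161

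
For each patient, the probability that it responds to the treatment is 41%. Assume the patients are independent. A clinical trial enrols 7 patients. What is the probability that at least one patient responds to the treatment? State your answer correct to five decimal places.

P(at least one) = 1 − P(none) = 1 − (1 − 0.41)^7
= 1 − 0.0248865 = 0.9751135

0.97511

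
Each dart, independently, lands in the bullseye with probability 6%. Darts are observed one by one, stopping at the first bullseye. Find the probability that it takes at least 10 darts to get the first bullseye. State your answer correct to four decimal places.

0.5730

Y = number of darts to the first success; geometric, p = 0.06.
P(Y > 9) = P(first 9 all fail) = (1−p)^9 = 0.572995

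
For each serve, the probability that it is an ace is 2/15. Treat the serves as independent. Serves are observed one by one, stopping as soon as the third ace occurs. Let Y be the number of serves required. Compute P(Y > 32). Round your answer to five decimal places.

0.18127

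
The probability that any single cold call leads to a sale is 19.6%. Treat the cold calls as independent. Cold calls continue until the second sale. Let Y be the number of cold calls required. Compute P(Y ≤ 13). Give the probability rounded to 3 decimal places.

0.755

Finishing within 13 cold calls ⇔ at least 2 successes in the first 13. With X ~ Binomial(13, 0.196), P(Y ≤ 13) = 1 − P(X ≤ 1).
  k=0: C(13,0)·0.196^0·0.804^13 = 0.05866
  k=1: C(13,1)·0.196^1·0.804^12 = 0.18590
1 − 0.24456 = 0.75544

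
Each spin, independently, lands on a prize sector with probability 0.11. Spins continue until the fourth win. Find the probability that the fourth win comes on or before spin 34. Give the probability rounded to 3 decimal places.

0.523

Finishing within 34 spins ⇔ at least 4 successes in the first 34. With X ~ Binomial(34, 0.11), P(Y ≤ 34) = 1 − P(X ≤ 3).
  k=0: C(34,0)·0.11^0·0.89^34 = 0.01902
  k=1: C(34,1)·0.11^1·0.89^33 = 0.07994
  k=2: C(34,2)·0.11^2·0.89^32 = 0.16302
  k=3: C(34,3)·0.11^3·0.89^31 = 0.21491
1 − 0.47688 = 0.52312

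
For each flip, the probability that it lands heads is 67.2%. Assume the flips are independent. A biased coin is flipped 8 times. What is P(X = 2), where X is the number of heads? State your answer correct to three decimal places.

0.016

X ~ Binomial(n=8, p=0.672).
P(X=2) = C(8,2) · p^2 · (1−p)^6
= 28 · 0.45158 · 0.0012452 = 0.01574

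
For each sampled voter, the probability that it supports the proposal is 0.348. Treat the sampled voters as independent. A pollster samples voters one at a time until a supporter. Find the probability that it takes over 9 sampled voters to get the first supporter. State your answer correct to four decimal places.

Y = number of sampled voters to the first success; geometric, p = 0.348.
P(Y > 9) = P(first 9 all fail) = (1−p)^9 = 0.021293

0.0213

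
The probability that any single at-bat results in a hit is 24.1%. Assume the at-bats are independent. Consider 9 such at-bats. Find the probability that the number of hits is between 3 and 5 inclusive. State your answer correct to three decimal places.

0.366

X ~ Binomial(9, 0.241); P(3 ≤ X ≤ 5) = Σ C(9,k) p^k (1−p)^(9−k) over k:
  k=3: C(9,3)·0.241^3·0.759^6 = 0.22479
  k=4: C(9,4)·0.241^4·0.759^5 = 0.10707
  k=5: C(9,5)·0.241^5·0.759^4 = 0.03400
Total = 0.36585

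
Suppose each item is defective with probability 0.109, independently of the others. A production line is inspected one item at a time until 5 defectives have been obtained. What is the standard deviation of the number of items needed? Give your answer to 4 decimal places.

19.3641

Y = total items until the fifth success; negative binomial with r=5, p=0.109.
SD(Y) = √[r(1−p)/p²] = √(374.968437) = 19.364102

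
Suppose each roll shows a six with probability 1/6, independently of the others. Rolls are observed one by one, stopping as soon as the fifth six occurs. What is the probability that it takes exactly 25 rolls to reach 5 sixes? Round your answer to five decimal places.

0.03564

Y = trial on which the fifth success occurs; negative binomial, r=5, p=0.166667.
P(Y=25) = C(24,4) · p^5 · (1−p)^20
= 10626 · 0.0001286 · 0.026084 = 0.0356442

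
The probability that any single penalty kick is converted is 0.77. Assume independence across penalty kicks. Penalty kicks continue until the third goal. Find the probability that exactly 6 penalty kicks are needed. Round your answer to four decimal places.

Y = trial on which the third success occurs; negative binomial, r=3, p=0.77.
P(Y=6) = C(5,2) · p^3 · (1−p)^3
= 10 · 0.45653 · 0.012167 = 0.055546

0.0555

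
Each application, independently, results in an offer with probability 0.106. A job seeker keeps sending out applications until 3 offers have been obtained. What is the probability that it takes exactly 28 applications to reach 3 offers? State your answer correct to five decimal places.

Y = trial on which the third success occurs; negative binomial, r=3, p=0.106.
P(Y=28) = C(27,2) · p^3 · (1−p)^25
= 351 · 0.001191 · 0.060735 = 0.0253900

0.02539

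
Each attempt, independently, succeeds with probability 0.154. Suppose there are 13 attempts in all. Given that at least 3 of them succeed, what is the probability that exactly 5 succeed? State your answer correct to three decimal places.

X ~ Binomial(13, 0.154). Want P(X=5 | X≥3) = P(X=5) / P(X≥3).
P(X=5) = C(13,5)·0.154^5·0.846^8 = 0.02925
P(X≥3) = 1 − 0.11371 − 0.26910 − 0.29391 = 0.32328
Ratio = 0.02925 / 0.32328 = 0.09048

0.090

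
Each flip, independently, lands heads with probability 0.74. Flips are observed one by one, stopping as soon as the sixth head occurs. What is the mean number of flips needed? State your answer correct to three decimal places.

Y = total flips until the sixth success; negative binomial with r=6, p=0.74.
E[Y] = r / p = 6 / 0.74 = 8.10811

8.108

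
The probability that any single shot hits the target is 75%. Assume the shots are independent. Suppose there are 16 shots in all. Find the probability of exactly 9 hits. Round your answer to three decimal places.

X ~ Binomial(n=16, p=0.75).
P(X=9) = C(16,9) · p^9 · (1−p)^7
= 11440 · 0.075085 · 6.1035e-05 = 0.05243

0.052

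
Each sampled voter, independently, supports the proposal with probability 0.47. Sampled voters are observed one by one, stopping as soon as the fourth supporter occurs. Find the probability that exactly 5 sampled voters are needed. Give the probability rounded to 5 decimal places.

Y = trial on which the fourth success occurs; negative binomial, r=4, p=0.47.
P(Y=5) = C(4,3) · p^4 · (1−p)^1
= 4 · 0.048797 · 0.53 = 0.1034492

0.10345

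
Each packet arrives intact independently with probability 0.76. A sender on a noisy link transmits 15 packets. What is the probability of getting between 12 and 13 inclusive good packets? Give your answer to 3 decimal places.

0.404

X ~ Binomial(15, 0.76); P(12 ≤ X ≤ 13) = Σ C(15,k) p^k (1−p)^(15−k) over k:
  k=12: C(15,12)·0.76^12·0.24^3 = 0.23357
  k=13: C(15,13)·0.76^13·0.24^2 = 0.17068
Total = 0.40425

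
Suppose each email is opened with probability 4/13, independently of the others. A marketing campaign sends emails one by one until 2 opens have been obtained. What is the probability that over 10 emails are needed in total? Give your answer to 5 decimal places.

0.13770

Needing more than 10 emails ⇔ fewer than 2 successes in the first 10. With X ~ Binomial(10, 0.307692), P(Y > 10) = P(X ≤ 1).
  k=0: C(10,0)·0.307692^0·0.692308^10 = 0.0252925
  k=1: C(10,1)·0.307692^1·0.692308^9 = 0.1124111
P(X ≤ 1) = 0.1377036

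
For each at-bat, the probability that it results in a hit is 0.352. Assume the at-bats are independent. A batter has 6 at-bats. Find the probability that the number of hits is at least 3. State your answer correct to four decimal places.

0.3570

X ~ Binomial(6, 0.352); P(X ≥ 3) = Σ C(6,k) p^k (1−p)^(6−k) over k:
  k=3: C(6,3)·0.352^3·0.648^3 = 0.237347
  k=4: C(6,4)·0.352^4·0.648^2 = 0.096697
  k=5: C(6,5)·0.352^5·0.648^1 = 0.021011
  k=6: C(6,6)·0.352^6·0.648^0 = 0.001902
Total = 0.356956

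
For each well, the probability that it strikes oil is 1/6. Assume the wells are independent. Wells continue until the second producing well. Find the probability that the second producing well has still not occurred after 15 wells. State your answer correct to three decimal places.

Needing more than 15 wells ⇔ fewer than 2 successes in the first 15. With X ~ Binomial(15, 0.166667), P(Y > 15) = P(X ≤ 1).
  k=0: C(15,0)·0.166667^0·0.833333^15 = 0.06491
  k=1: C(15,1)·0.166667^1·0.833333^14 = 0.19472
P(X ≤ 1) = 0.25962

0.260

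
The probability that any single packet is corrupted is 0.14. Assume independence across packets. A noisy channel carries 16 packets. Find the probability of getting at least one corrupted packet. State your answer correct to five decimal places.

0.91047

P(at least one) = 1 − P(none) = 1 − (1 − 0.14)^16
= 1 − 0.0895314 = 0.9104686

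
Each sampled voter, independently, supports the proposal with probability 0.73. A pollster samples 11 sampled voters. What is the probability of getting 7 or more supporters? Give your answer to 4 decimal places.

0.8507

X ~ Binomial(11, 0.73); P(X ≥ 7) = Σ C(11,k) p^k (1−p)^(11−k) over k:
  k=7: C(11,7)·0.73^7·0.27^4 = 0.193744
  k=8: C(11,8)·0.73^8·0.27^3 = 0.261914
  k=9: C(11,9)·0.73^9·0.27^2 = 0.236046
  k=10: C(11,10)·0.73^10·0.27^1 = 0.127639
  k=11: C(11,11)·0.73^11·0.27^0 = 0.031373
Total = 0.850716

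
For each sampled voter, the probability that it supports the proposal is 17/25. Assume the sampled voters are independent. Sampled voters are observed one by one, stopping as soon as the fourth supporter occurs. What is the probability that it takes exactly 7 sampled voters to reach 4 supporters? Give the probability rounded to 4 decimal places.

0.1401

Y = trial on which the fourth success occurs; negative binomial, r=4, p=0.68.
P(Y=7) = C(6,3) · p^4 · (1−p)^3
= 20 · 0.21381 · 0.032768 = 0.140125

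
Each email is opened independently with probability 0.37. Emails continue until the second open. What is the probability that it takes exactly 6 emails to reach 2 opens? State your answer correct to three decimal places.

0.108

Y = trial on which the second success occurs; negative binomial, r=2, p=0.37.
P(Y=6) = C(5,1) · p^2 · (1−p)^4
= 5 · 0.1369 · 0.15753 = 0.10783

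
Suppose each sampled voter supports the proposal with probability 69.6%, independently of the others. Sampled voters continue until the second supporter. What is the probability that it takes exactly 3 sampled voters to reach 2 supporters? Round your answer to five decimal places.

0.29452

Y = trial on which the second success occurs; negative binomial, r=2, p=0.696.
P(Y=3) = C(2,1) · p^2 · (1−p)^1
= 2 · 0.48442 · 0.304 = 0.2945249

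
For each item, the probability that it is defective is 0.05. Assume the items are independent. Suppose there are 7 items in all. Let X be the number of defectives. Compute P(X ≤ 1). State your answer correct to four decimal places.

0.9556

X ~ Binomial(7, 0.05); P(X ≤ 1) = Σ C(7,k) p^k (1−p)^(7−k) over k:
  k=0: C(7,0)·0.05^0·0.95^7 = 0.698337
  k=1: C(7,1)·0.05^1·0.95^6 = 0.257282
Total = 0.955619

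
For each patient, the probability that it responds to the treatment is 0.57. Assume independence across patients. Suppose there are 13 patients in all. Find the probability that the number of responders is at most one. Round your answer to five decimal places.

X ~ Binomial(13, 0.57); P(X ≤ 1) = Σ C(13,k) p^k (1−p)^(13−k) over k:
  k=0: C(13,0)·0.57^0·0.43^13 = 0.0000172
  k=1: C(13,1)·0.57^1·0.43^12 = 0.0002961
Total = 0.0003133

0.00031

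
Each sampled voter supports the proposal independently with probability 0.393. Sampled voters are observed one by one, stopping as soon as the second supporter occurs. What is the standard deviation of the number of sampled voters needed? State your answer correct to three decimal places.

Y = total sampled voters until the second success; negative binomial with r=2, p=0.393.
SD(Y) = √[r(1−p)/p²] = √(7.86020) = 2.80360

2.804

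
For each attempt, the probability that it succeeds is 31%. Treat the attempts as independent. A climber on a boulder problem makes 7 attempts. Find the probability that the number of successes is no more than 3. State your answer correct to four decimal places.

X ~ Binomial(7, 0.31); P(X ≤ 3) = Σ C(7,k) p^k (1−p)^(7−k) over k:
  k=0: C(7,0)·0.31^0·0.69^7 = 0.074464
  k=1: C(7,1)·0.31^1·0.69^6 = 0.234182
  k=2: C(7,2)·0.31^2·0.69^5 = 0.315637
  k=3: C(7,3)·0.31^3·0.69^4 = 0.236347
Total = 0.860630

0.8606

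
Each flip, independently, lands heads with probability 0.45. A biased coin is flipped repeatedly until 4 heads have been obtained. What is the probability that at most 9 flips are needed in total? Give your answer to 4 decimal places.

Finishing within 9 flips ⇔ at least 4 successes in the first 9. With X ~ Binomial(9, 0.45), P(Y ≤ 9) = 1 − P(X ≤ 3).
  k=0: C(9,0)·0.45^0·0.55^9 = 0.004605
  k=1: C(9,1)·0.45^1·0.55^8 = 0.033912
  k=2: C(9,2)·0.45^2·0.55^7 = 0.110986
  k=3: C(9,3)·0.45^3·0.55^6 = 0.211881
1 − 0.361385 = 0.638615

0.6386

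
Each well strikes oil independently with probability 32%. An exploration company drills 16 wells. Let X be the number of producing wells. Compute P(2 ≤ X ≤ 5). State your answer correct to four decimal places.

0.5747

X ~ Binomial(16, 0.32); P(2 ≤ X ≤ 5) = Σ C(16,k) p^k (1−p)^(16−k) over k:
  k=2: C(16,2)·0.32^2·0.68^14 = 0.055540
  k=3: C(16,3)·0.32^3·0.68^13 = 0.121970
  k=4: C(16,4)·0.32^4·0.68^12 = 0.186543
  k=5: C(16,5)·0.32^5·0.68^11 = 0.210684
Total = 0.574736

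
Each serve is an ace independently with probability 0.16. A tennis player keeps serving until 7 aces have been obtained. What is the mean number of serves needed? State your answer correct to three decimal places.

Y = total serves until the seventh success; negative binomial with r=7, p=0.16.
E[Y] = r / p = 7 / 0.16 = 43.75000

43.750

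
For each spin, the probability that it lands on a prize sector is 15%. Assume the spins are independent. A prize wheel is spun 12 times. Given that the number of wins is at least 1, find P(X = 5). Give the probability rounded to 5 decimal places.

0.02248

X ~ Binomial(12, 0.15). Want P(X=5 | X≥1) = P(X=5) / P(X≥1).
P(X=5) = C(12,5)·0.15^5·0.85^7 = 0.0192803
P(X≥1) = 1 − 0.1422418 = 0.8577582
Ratio = 0.0192803 / 0.8577582 = 0.0224776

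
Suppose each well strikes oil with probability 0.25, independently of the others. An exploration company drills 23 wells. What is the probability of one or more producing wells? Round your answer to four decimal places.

0.9987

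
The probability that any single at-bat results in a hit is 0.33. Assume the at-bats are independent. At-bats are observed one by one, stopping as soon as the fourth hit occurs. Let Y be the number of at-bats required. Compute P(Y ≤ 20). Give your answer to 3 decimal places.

0.936

Finishing within 20 at-bats ⇔ at least 4 successes in the first 20. With X ~ Binomial(20, 0.33), P(Y ≤ 20) = 1 − P(X ≤ 3).
  k=0: C(20,0)·0.33^0·0.67^20 = 0.00033
  k=1: C(20,1)·0.33^1·0.67^19 = 0.00327
  k=2: C(20,2)·0.33^2·0.67^18 = 0.01532
  k=3: C(20,3)·0.33^3·0.67^17 = 0.04526
1 − 0.06418 = 0.93582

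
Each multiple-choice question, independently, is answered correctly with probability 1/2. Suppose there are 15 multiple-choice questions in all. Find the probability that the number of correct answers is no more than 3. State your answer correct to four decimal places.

0.0176

X ~ Binomial(15, 0.50); P(X ≤ 3) = Σ C(15,k) p^k (1−p)^(15−k) over k:
  k=0: C(15,0)·0.50^0·0.50^15 = 0.000031
  k=1: C(15,1)·0.50^1·0.50^14 = 0.000458
  k=2: C(15,2)·0.50^2·0.50^13 = 0.003204
  k=3: C(15,3)·0.50^3·0.50^12 = 0.013885
Total = 0.017578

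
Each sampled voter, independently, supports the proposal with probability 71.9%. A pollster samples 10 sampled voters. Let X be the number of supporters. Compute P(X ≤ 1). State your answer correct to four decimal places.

X ~ Binomial(10, 0.719); P(X ≤ 1) = Σ C(10,k) p^k (1−p)^(10−k) over k:
  k=0: C(10,0)·0.719^0·0.281^10 = 0.000003
  k=1: C(10,1)·0.719^1·0.281^9 = 0.000079
Total = 0.000082

0.0001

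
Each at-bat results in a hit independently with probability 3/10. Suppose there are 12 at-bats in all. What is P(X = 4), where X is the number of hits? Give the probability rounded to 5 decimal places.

0.23114

X ~ Binomial(n=12, p=0.30).
P(X=4) = C(12,4) · p^4 · (1−p)^8
= 495 · 0.0081 · 0.057648 = 0.2311397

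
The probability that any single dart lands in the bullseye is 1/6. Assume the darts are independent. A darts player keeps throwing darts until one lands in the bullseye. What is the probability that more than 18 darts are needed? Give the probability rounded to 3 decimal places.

Y = number of darts to the first success; geometric, p = 0.166667.
P(Y > 18) = P(first 18 all fail) = (1−p)^18 = 0.03756

0.038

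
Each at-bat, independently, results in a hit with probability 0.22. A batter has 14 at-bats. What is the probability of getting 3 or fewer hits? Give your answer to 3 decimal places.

X ~ Binomial(14, 0.22); P(X ≤ 3) = Σ C(14,k) p^k (1−p)^(14−k) over k:
  k=0: C(14,0)·0.22^0·0.78^14 = 0.03085
  k=1: C(14,1)·0.22^1·0.78^13 = 0.12184
  k=2: C(14,2)·0.22^2·0.78^12 = 0.22337
  k=3: C(14,3)·0.22^3·0.78^11 = 0.25201
Total = 0.62807

0.628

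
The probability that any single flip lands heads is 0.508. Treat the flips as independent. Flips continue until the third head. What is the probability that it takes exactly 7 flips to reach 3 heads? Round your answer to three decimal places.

Y = trial on which the third success occurs; negative binomial, r=3, p=0.508.
P(Y=7) = C(6,2) · p^3 · (1−p)^4
= 15 · 0.1311 · 0.058595 = 0.11522

0.115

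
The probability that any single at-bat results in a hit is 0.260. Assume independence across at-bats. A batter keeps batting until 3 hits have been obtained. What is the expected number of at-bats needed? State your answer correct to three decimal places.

11.538

Y = total at-bats until the third success; negative binomial with r=3, p=0.26.
E[Y] = r / p = 3 / 0.26 = 11.53846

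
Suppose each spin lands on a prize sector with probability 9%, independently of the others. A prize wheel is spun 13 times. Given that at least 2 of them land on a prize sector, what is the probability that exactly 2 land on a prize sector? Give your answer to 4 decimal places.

0.6800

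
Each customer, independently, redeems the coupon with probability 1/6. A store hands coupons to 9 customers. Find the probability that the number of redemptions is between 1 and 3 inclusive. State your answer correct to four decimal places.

X ~ Binomial(9, 0.166667); P(1 ≤ X ≤ 3) = Σ C(9,k) p^k (1−p)^(9−k) over k:
  k=1: C(9,1)·0.166667^1·0.833333^8 = 0.348852
  k=2: C(9,2)·0.166667^2·0.833333^7 = 0.279082
  k=3: C(9,3)·0.166667^3·0.833333^6 = 0.130238
Total = 0.758172

0.7582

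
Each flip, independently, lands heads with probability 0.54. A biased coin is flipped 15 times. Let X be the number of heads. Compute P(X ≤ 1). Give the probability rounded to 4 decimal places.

0.0002

X ~ Binomial(15, 0.54); P(X ≤ 1) = Σ C(15,k) p^k (1−p)^(15−k) over k:
  k=0: C(15,0)·0.54^0·0.46^15 = 0.000009
  k=1: C(15,1)·0.54^1·0.46^14 = 0.000154
Total = 0.000163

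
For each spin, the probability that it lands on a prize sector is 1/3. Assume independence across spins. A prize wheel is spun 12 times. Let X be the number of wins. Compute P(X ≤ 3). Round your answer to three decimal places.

0.393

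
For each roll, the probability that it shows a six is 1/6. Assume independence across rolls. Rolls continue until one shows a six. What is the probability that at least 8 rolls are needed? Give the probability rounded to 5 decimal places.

0.27908

Y = number of rolls to the first success; geometric, p = 0.166667.
P(Y > 7) = P(first 7 all fail) = (1−p)^7 = 0.2790816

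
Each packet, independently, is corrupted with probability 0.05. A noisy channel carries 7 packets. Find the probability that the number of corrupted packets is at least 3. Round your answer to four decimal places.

X ~ Binomial(7, 0.05); P(X ≥ 3) = Σ C(7,k) p^k (1−p)^(7−k) over k:
  k=3: C(7,3)·0.05^3·0.95^4 = 0.003563
  k=4: C(7,4)·0.05^4·0.95^3 = 0.000188
  k=5: C(7,5)·0.05^5·0.95^2 = 0.000006
  k=6: C(7,6)·0.05^6·0.95^1 = 0.000000
  k=7: C(7,7)·0.05^7·0.95^0 = 0.000000
Total = 0.003757

0.0038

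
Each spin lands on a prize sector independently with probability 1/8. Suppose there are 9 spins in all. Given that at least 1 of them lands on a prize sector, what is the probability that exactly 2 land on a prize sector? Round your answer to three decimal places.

0.316

X ~ Binomial(9, 0.125). Want P(X=2 | X≥1) = P(X=2) / P(X≥1).
P(X=2) = C(9,2)·0.125^2·0.875^7 = 0.22089
P(X≥1) = 1 − 0.30066 = 0.69934
Ratio = 0.22089 / 0.69934 = 0.31586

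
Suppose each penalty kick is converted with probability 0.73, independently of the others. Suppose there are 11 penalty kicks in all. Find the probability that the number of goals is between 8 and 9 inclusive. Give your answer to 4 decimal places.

X ~ Binomial(11, 0.73); P(8 ≤ X ≤ 9) = Σ C(11,k) p^k (1−p)^(11−k) over k:
  k=8: C(11,8)·0.73^8·0.27^3 = 0.261914
  k=9: C(11,9)·0.73^9·0.27^2 = 0.236046
Total = 0.497959

0.4980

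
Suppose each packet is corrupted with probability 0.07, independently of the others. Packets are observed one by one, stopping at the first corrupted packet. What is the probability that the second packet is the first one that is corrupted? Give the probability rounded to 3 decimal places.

0.065

Geometric (trials to first success), p = 0.07.
P(Y = 2) = (1−p)^1 · p = 0.93 · 0.07 = 0.06510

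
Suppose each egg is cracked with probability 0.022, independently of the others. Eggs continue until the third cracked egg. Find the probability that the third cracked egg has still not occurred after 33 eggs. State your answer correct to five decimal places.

Needing more than 33 eggs ⇔ fewer than 3 successes in the first 33. With X ~ Binomial(33, 0.022), P(Y > 33) = P(X ≤ 2).
  k=0: C(33,0)·0.022^0·0.978^33 = 0.4799348
  k=1: C(33,1)·0.022^1·0.978^32 = 0.3562706
  k=2: C(33,2)·0.022^2·0.978^31 = 0.1282283
P(X ≤ 2) = 0.9644336

0.96443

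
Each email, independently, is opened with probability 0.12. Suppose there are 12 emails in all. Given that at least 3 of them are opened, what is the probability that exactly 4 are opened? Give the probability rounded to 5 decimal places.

0.22141

X ~ Binomial(12, 0.12). Want P(X=4 | X≥3) = P(X=4) / P(X≥3).
P(X=4) = C(12,4)·0.12^4·0.88^8 = 0.0369140
P(X≥3) = 1 − 0.2156712 − 0.3529164 − 0.2646873 = 0.1667251
Ratio = 0.0369140 / 0.1667251 = 0.2214066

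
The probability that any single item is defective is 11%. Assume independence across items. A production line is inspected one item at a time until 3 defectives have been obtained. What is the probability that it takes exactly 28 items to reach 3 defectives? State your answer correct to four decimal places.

Y = trial on which the third success occurs; negative binomial, r=3, p=0.11.
P(Y=28) = C(27,2) · p^3 · (1−p)^25
= 351 · 0.001331 · 0.054294 = 0.025365

0.0254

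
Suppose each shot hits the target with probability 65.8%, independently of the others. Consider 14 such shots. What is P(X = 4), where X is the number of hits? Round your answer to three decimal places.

0.004

X ~ Binomial(n=14, p=0.658).
P(X=4) = C(14,4) · p^4 · (1−p)^10
= 1001 · 0.18746 · 2.1891e-05 = 0.00411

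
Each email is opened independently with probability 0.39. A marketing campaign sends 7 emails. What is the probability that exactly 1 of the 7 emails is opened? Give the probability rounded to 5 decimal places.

0.14065

X ~ Binomial(n=7, p=0.39).
P(X=1) = C(7,1) · p^1 · (1−p)^6
= 7 · 0.39 · 0.05152 = 0.1406506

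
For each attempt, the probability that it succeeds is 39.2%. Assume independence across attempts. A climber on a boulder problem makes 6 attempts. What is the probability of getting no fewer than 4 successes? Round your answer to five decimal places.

0.16833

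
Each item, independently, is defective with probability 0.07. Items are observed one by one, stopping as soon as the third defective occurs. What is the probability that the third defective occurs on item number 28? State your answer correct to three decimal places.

0.020

Y = trial on which the third success occurs; negative binomial, r=3, p=0.07.
P(Y=28) = C(27,2) · p^3 · (1−p)^25
= 351 · 0.000343 · 0.16296 = 0.01962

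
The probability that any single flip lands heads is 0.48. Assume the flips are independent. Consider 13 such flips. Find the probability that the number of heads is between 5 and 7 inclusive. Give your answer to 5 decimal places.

X ~ Binomial(13, 0.48); P(5 ≤ X ≤ 7) = Σ C(13,k) p^k (1−p)^(13−k) over k:
  k=5: C(13,5)·0.48^5·0.52^8 = 0.1753119
  k=6: C(13,6)·0.48^6·0.52^7 = 0.2157685
  k=7: C(13,7)·0.48^7·0.52^6 = 0.1991710
Total = 0.5902514

0.59025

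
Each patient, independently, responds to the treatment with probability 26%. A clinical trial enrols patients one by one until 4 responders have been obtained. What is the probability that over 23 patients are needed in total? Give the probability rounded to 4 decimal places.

Needing more than 23 patients ⇔ fewer than 4 successes in the first 23. With X ~ Binomial(23, 0.26), P(Y > 23) = P(X ≤ 3).
  k=0: C(23,0)·0.26^0·0.74^23 = 0.000982
  k=1: C(23,1)·0.26^1·0.74^22 = 0.007940
  k=2: C(23,2)·0.26^2·0.74^21 = 0.030686
  k=3: C(23,3)·0.26^3·0.74^20 = 0.075470
P(X ≤ 3) = 0.115077

0.1151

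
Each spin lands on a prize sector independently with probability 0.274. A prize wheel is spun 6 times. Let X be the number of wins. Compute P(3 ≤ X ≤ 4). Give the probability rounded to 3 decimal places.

X ~ Binomial(6, 0.274); P(3 ≤ X ≤ 4) = Σ C(6,k) p^k (1−p)^(6−k) over k:
  k=3: C(6,3)·0.274^3·0.726^3 = 0.15743
  k=4: C(6,4)·0.274^4·0.726^2 = 0.04456
Total = 0.20199

0.202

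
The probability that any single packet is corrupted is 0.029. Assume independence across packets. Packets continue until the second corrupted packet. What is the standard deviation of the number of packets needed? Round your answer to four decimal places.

Y = total packets until the second success; negative binomial with r=2, p=0.029.
SD(Y) = √[r(1−p)/p²] = √(2309.155767) = 48.053676

48.0537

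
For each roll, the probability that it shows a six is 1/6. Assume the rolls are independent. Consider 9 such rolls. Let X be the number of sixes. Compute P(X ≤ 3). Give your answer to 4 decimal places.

0.9520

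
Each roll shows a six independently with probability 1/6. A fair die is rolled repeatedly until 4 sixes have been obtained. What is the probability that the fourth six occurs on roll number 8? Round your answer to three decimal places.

0.013

Y = trial on which the fourth success occurs; negative binomial, r=4, p=0.166667.
P(Y=8) = C(7,3) · p^4 · (1−p)^4
= 35 · 0.0007716 · 0.48225 = 0.01302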